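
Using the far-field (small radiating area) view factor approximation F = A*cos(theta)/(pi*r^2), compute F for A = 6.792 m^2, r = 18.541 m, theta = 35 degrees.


cos(35 deg) = 0.81915
pi*r^2 = 1080.0
F = 6.792 * 0.81915 / 1080.0 = 0.0051516

0.0051516


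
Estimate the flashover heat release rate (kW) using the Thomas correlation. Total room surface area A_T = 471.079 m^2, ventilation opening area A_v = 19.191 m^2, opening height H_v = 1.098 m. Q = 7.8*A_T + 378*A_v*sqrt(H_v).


7.8*A_T = 3674.4
sqrt(H_v) = 1.0479
378*A_v*sqrt(H_v) = 7601.3
Q = 3674.4 + 7601.3 = 11276 kW

11276 kW


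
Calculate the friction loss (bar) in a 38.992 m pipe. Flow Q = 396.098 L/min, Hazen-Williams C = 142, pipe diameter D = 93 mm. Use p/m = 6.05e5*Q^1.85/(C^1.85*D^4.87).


Q^1.85 = 63964
C^1.85 = 9588.1
D^4.87 = 3.8593e+09
p/m = 0.0010458 bar/m
p_total = 0.0010458 * 38.992 = 0.040777 bar

0.040777 bar


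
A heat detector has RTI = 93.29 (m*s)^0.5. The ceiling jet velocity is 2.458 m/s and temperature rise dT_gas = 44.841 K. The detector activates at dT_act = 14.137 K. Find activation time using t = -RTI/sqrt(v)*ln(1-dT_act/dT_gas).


dT_act/dT_gas = 0.31527
ln(1 - 0.31527) = -0.37873
t = -93.29 / sqrt(2.458) * -0.37873 = 22.536 s

22.536 s


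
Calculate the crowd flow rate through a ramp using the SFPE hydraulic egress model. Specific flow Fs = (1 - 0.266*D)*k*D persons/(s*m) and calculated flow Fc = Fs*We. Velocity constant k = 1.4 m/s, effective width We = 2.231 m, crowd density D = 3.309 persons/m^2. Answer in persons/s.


1 - 0.266*D = 1 - 0.266*3.309 = 0.11981
Fs = 0.11981 * 1.4 * 3.309 = 0.55501 persons/(s*m)
Fc = 0.55501 * 2.231 = 1.2382 persons/s

1.2382 persons/s


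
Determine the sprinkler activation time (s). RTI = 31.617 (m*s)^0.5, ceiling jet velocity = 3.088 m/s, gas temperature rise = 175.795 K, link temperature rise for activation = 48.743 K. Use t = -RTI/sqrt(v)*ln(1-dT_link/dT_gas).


dT_link/dT_gas = 0.27727
ln(1 - 0.27727) = -0.32472
t = -31.617 / sqrt(3.088) * -0.32472 = 5.8424 s

5.8424 s


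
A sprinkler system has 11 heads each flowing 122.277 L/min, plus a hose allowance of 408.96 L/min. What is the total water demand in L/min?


Sprinkler demand = 11 * 122.277 = 1345.047 L/min
Total = 1345.047 + 408.96 = 1754.007 L/min

1754.007 L/min


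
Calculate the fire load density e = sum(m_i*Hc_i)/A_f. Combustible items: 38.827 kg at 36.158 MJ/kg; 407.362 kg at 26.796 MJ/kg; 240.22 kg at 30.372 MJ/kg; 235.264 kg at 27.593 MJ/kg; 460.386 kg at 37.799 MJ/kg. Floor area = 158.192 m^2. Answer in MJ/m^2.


Total energy = 38.827*36.158 + 407.362*26.796 + 240.22*30.372 + 235.264*27.593 + 460.386*37.799
= 1403.907 + 10915.67 + 7295.962 + 6491.640 + 17402.13
= 43509.31 MJ
e = 43509.31 / 158.192 = 275.04 MJ/m^2

275.04 MJ/m^2


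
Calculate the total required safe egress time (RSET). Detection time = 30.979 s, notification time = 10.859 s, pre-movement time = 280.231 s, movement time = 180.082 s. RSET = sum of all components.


Total = 30.979 + 10.859 + 280.231 + 180.082 = 502.151 s

502.151 s


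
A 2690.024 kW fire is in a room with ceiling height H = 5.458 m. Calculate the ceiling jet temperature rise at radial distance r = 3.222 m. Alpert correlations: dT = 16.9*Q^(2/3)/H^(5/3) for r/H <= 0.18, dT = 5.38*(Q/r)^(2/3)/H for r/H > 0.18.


r/H = 3.222 / 5.458 = 0.59033
r/H > 0.18, so dT = 5.38*(Q/r)^(2/3)/H
Q/r = 834.89
(Q/r)^(2/3) = 88.665
dT = 5.38 * 88.665 / 5.458 = 87.398 K

87.398 K


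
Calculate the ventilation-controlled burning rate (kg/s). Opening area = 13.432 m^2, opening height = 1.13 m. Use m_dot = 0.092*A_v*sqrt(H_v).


sqrt(H_v) = 1.0630
m_dot = 0.092 * 13.432 * 1.0630 = 1.3136 kg/s

1.3136 kg/s


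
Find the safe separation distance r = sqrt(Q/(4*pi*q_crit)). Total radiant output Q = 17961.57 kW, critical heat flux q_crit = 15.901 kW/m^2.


4*pi*q_crit = 199.82
Q/(4*pi*q_crit) = 89.890
r = sqrt(89.890) = 9.4810 m

9.4810 m


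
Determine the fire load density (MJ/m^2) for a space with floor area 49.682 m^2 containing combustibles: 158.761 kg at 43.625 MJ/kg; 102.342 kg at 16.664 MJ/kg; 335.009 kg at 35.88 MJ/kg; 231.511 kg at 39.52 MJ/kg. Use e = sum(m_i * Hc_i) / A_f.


Total energy = 158.761*43.625 + 102.342*16.664 + 335.009*35.88 + 231.511*39.52
= 6925.949 + 1705.427 + 12020.12 + 9149.315
= 29800.81 MJ
e = 29800.81 / 49.682 = 599.83 MJ/m^2

599.83 MJ/m^2


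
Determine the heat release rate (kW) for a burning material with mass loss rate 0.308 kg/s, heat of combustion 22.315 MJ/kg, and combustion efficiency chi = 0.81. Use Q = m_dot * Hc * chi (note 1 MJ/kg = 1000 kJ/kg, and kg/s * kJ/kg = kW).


Hc = 22.315 MJ/kg = 22.315 * 1000 kJ/kg = 22315 kJ/kg
Q = 0.308 kg/s * 22315 kJ/kg * 0.81 = 5567.1 kW

5567.1 kW


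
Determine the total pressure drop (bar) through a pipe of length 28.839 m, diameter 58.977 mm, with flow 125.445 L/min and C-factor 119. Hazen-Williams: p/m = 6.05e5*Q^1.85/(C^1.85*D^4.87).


Q^1.85 = 7623.2
C^1.85 = 6914.5
D^4.87 = 4.1998e+08
p/m = 0.0015882 bar/m
p_total = 0.0015882 * 28.839 = 0.045802 bar

0.045802 bar


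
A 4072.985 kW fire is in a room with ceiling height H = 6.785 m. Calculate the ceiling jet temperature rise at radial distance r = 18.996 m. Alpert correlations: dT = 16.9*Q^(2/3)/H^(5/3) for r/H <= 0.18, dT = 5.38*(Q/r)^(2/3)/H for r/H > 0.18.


r/H = 18.996 / 6.785 = 2.7997
r/H > 0.18, so dT = 5.38*(Q/r)^(2/3)/H
Q/r = 214.41
(Q/r)^(2/3) = 35.823
dT = 5.38 * 35.823 / 6.785 = 28.405 K

28.405 K


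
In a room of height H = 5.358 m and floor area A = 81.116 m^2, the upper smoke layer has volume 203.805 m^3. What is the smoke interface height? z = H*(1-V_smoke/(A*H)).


V/(A*H) = 0.46893
1 - 0.46893 = 0.53107
z = 5.358 * 0.53107 = 2.8455 m

2.8455 m


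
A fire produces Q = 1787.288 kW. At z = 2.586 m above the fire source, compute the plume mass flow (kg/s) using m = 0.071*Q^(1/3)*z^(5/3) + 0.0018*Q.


Q^(1/3) = 12.136
z^(5/3) = 4.8721
First term = 0.071 * 12.136 * 4.8721 = 4.1980
Second term = 0.0018 * 1787.288 = 3.2171
m = 7.4151 kg/s

7.4151 kg/s


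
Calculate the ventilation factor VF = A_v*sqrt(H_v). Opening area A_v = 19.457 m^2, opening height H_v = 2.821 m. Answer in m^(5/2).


sqrt(H_v) = 1.6796
VF = 19.457 * 1.6796 = 32.680 m^(5/2)

32.680 m^(5/2)


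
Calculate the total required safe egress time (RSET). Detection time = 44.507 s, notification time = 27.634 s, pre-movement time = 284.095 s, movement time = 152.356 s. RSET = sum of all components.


Total = 44.507 + 27.634 + 284.095 + 152.356 = 508.592 s

508.592 s


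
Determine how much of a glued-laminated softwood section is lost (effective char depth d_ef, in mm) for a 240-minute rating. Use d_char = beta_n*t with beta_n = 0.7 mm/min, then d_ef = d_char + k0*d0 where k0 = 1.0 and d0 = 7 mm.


d_char = 0.7 * 240 = 168 mm
d_ef = 168 + 1.0*7 = 175 mm

175 mm


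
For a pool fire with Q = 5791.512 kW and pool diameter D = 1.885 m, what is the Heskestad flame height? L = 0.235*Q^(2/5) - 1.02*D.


Q^(2/5) = 31.998
0.235 * Q^(2/5) = 7.5194
1.02 * D = 1.9227
L = 5.5967 m

5.5967 m


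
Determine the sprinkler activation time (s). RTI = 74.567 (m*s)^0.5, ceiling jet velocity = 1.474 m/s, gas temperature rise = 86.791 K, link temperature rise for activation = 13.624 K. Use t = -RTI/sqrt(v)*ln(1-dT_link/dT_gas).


dT_link/dT_gas = 0.15697
ln(1 - 0.15697) = -0.17076
t = -74.567 / sqrt(1.474) * -0.17076 = 10.488 s

10.488 s


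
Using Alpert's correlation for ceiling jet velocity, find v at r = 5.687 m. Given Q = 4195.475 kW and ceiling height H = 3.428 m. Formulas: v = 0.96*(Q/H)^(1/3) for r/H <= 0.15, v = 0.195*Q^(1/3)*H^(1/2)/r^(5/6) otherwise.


r/H = 5.687 / 3.428 = 1.6590
r/H > 0.15, so v = 0.195*Q^(1/3)*H^(1/2)/r^(5/6)
Q^(1/3) = 16.128
H^(1/2) = 1.8515
r^(5/6) = 4.2567
v = 0.195 * 16.128 * 1.8515 / 4.2567 = 1.3680 m/s

1.3680 m/s


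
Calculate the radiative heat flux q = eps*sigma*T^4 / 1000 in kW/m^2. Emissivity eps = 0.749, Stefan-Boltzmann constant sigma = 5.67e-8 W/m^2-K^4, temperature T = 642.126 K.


T^4 = 1.7001e+11
q = 0.749 * 5.67e-8 * 1.7001e+11 / 1000 = 7.2201 kW/m^2

7.2201 kW/m^2


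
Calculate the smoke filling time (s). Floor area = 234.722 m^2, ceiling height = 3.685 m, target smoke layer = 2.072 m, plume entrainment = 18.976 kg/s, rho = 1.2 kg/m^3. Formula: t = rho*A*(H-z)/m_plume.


H - z = 1.613 m
t = 1.2 * 234.722 * 1.613 / 18.976 = 23.942 s

23.942 s


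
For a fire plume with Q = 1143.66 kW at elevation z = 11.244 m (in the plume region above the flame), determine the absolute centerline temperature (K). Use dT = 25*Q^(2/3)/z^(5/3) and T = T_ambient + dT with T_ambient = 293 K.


Q^(2/3) = 109.36
z^(5/3) = 56.433
dT = 25 * 109.36 / 56.433 = 48.447 K
T = 293 + 48.447 = 341.45 K

341.45 K


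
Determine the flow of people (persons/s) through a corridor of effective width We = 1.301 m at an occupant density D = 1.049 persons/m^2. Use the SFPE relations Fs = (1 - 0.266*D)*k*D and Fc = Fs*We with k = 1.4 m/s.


1 - 0.266*D = 1 - 0.266*1.049 = 0.72097
Fs = 0.72097 * 1.4 * 1.049 = 1.0588 persons/(s*m)
Fc = 1.0588 * 1.301 = 1.3775 persons/s

1.3775 persons/s


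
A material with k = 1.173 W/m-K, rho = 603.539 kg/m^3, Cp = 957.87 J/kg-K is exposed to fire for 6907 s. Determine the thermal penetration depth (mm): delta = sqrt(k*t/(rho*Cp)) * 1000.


alpha = 1.173 / (603.539 * 957.87) = 2.0290e-06 m^2/s
alpha * t = 0.014014
delta = sqrt(0.014014) * 1000 = 118.38 mm

118.38 mm


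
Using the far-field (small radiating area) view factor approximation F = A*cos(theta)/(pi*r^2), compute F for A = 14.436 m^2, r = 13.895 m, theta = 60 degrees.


cos(60 deg) = 0.5
pi*r^2 = 606.55
F = 14.436 * 0.5 / 606.55 = 0.011900

0.011900


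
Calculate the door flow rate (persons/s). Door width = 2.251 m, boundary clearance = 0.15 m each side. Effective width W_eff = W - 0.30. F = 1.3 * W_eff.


W_eff = 2.251 - 0.30 = 1.951 m
F = 1.3 * 1.951 = 2.5363 persons/s

2.5363 persons/s


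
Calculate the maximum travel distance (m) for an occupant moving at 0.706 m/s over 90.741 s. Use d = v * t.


d = 0.706 * 90.741 = 64.063 m

64.063 m


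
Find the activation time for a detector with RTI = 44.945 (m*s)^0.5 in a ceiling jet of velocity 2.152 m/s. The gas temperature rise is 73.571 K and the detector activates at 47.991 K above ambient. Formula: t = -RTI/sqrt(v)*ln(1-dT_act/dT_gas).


dT_act/dT_gas = 0.65231
ln(1 - 0.65231) = -1.0564
t = -44.945 / sqrt(2.152) * -1.0564 = 32.367 s

32.367 s


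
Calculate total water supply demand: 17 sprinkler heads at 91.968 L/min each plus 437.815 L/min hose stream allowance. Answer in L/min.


Sprinkler demand = 17 * 91.968 = 1563.456 L/min
Total = 1563.456 + 437.815 = 2001.271 L/min

2001.271 L/min


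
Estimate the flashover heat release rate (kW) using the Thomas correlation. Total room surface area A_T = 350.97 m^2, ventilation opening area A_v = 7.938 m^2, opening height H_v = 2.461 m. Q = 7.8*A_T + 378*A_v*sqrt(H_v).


7.8*A_T = 2737.566
sqrt(H_v) = 1.5688
378*A_v*sqrt(H_v) = 4707.2
Q = 2737.566 + 4707.2 = 7444.7 kW

7444.7 kW


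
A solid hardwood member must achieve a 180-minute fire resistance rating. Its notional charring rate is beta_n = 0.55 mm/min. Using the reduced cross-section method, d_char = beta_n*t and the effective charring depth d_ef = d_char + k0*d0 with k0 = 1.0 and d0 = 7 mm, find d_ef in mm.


d_char = 0.55 * 180 = 99 mm
d_ef = 99 + 1.0*7 = 106 mm

106 mm


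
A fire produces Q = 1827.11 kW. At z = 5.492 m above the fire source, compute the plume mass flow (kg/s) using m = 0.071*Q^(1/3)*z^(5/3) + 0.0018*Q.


Q^(1/3) = 12.225
z^(5/3) = 17.096
First term = 0.071 * 12.225 * 17.096 = 14.839
Second term = 0.0018 * 1827.11 = 3.2888
m = 18.128 kg/s

18.128 kg/s


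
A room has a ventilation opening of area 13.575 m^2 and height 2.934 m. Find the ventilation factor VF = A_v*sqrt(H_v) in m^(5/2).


sqrt(H_v) = 1.7129
VF = 13.575 * 1.7129 = 23.253 m^(5/2)

23.253 m^(5/2)


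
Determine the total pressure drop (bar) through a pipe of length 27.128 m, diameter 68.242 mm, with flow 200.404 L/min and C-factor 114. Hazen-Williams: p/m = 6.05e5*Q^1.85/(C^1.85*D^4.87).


Q^1.85 = 18135
C^1.85 = 6386.7
D^4.87 = 8.5474e+08
p/m = 0.0020099 bar/m
p_total = 0.0020099 * 27.128 = 0.054525 bar

0.054525 bar


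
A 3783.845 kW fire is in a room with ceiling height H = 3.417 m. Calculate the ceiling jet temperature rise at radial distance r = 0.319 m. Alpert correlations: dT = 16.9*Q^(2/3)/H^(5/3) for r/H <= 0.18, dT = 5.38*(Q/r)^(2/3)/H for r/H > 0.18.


r/H = 0.319 / 3.417 = 0.093357
r/H <= 0.18, so dT = 16.9*Q^(2/3)/H^(5/3)
Q^(2/3) = 242.82
H^(5/3) = 7.7519
dT = 16.9 * 242.82 / 7.7519 = 529.38 K

529.38 K


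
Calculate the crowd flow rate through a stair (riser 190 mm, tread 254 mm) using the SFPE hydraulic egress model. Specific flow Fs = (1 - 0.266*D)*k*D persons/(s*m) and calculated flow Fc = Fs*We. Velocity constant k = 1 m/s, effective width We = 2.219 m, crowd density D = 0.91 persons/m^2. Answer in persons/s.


1 - 0.266*D = 1 - 0.266*0.91 = 0.75794
Fs = 0.75794 * 1 * 0.91 = 0.68973 persons/(s*m)
Fc = 0.68973 * 2.219 = 1.5305 persons/s

1.5305 persons/s


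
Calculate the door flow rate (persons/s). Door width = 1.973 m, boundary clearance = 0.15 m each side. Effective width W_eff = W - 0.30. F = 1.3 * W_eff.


W_eff = 1.973 - 0.30 = 1.673 m
F = 1.3 * 1.673 = 2.1749 persons/s

2.1749 persons/s


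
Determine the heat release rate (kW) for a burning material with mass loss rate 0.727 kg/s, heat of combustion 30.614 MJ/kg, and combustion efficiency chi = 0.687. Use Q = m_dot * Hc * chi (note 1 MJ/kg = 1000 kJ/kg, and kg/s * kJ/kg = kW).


Hc = 30.614 MJ/kg = 30.614 * 1000 kJ/kg = 30614 kJ/kg
Q = 0.727 kg/s * 30614 kJ/kg * 0.687 = 15290 kW

15290 kW


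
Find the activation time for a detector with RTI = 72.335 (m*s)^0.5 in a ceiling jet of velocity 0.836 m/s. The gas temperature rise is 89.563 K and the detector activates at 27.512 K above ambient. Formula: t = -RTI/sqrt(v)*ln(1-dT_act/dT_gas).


dT_act/dT_gas = 0.30718
ln(1 - 0.30718) = -0.36699
t = -72.335 / sqrt(0.836) * -0.36699 = 29.033 s

29.033 s


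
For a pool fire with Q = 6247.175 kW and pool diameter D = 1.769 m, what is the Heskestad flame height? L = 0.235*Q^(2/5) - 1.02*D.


Q^(2/5) = 32.982
0.235 * Q^(2/5) = 7.7507
1.02 * D = 1.8044
L = 5.9463 m

5.9463 m


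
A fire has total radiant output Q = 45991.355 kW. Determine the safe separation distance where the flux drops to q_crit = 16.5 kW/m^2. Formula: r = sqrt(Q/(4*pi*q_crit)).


4*pi*q_crit = 207.35
Q/(4*pi*q_crit) = 221.81
r = sqrt(221.81) = 14.893 m

14.893 m


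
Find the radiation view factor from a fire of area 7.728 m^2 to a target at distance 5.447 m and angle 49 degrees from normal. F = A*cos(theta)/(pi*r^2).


cos(49 deg) = 0.65606
pi*r^2 = 93.210
F = 7.728 * 0.65606 / 93.210 = 0.054393

0.054393


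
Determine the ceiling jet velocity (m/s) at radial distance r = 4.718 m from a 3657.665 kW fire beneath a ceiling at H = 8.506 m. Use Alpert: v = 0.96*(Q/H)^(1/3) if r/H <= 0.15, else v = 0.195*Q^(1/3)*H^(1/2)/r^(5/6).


r/H = 4.718 / 8.506 = 0.55467
r/H > 0.15, so v = 0.195*Q^(1/3)*H^(1/2)/r^(5/6)
Q^(1/3) = 15.408
H^(1/2) = 2.9165
r^(5/6) = 3.6430
v = 0.195 * 15.408 * 2.9165 / 3.6430 = 2.4053 m/s

2.4053 m/s


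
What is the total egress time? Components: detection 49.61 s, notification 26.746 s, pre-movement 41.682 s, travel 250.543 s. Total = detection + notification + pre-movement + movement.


Total = 49.61 + 26.746 + 41.682 + 250.543 = 368.581 s

368.581 s


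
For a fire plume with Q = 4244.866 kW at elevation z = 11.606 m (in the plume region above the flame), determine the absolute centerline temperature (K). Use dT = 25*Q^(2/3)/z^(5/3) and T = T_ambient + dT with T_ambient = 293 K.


Q^(2/3) = 262.17
z^(5/3) = 59.494
dT = 25 * 262.17 / 59.494 = 110.17 K
T = 293 + 110.17 = 403.17 K

403.17 K


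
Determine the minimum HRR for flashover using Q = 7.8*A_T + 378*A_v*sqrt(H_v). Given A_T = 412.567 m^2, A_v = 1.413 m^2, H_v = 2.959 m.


7.8*A_T = 3218.0
sqrt(H_v) = 1.7202
378*A_v*sqrt(H_v) = 918.77
Q = 3218.0 + 918.77 = 4136.8 kW

4136.8 kW


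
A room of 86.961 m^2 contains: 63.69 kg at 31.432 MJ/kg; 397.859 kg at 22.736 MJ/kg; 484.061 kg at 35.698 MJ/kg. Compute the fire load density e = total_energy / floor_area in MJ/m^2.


Total energy = 63.69*31.432 + 397.859*22.736 + 484.061*35.698
= 2001.904 + 9045.722 + 17280.01
= 28327.64 MJ
e = 28327.64 / 86.961 = 325.75 MJ/m^2

325.75 MJ/m^2


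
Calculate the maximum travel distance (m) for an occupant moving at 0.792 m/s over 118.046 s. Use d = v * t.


d = 0.792 * 118.046 = 93.492 m

93.492 m


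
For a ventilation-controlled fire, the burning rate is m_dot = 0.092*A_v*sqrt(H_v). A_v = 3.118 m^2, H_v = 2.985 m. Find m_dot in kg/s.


sqrt(H_v) = 1.7277
m_dot = 0.092 * 3.118 * 1.7277 = 0.49561 kg/s

0.49561 kg/s


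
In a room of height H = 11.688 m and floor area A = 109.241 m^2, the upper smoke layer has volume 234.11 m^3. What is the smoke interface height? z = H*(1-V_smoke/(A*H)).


V/(A*H) = 0.18336
1 - 0.18336 = 0.81664
z = 11.688 * 0.81664 = 9.5449 m

9.5449 m


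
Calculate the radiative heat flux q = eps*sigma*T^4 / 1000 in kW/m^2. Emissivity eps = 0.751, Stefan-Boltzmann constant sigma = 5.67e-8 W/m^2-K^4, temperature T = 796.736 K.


T^4 = 4.0296e+11
q = 0.751 * 5.67e-8 * 4.0296e+11 / 1000 = 17.159 kW/m^2

17.159 kW/m^2


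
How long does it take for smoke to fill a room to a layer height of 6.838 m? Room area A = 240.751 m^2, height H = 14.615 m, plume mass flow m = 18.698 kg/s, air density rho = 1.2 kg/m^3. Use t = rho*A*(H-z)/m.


H - z = 7.777 m
t = 1.2 * 240.751 * 7.777 / 18.698 = 120.16 s

120.16 s


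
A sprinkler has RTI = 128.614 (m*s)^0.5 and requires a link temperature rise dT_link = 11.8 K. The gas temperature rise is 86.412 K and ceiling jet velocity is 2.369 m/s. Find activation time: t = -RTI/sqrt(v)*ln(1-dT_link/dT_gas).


dT_link/dT_gas = 0.13656
ln(1 - 0.13656) = -0.14683
t = -128.614 / sqrt(2.369) * -0.14683 = 12.269 s

12.269 s


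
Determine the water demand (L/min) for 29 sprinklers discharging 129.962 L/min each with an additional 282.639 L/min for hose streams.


Sprinkler demand = 29 * 129.962 = 3768.898 L/min
Total = 3768.898 + 282.639 = 4051.537 L/min

4051.537 L/min


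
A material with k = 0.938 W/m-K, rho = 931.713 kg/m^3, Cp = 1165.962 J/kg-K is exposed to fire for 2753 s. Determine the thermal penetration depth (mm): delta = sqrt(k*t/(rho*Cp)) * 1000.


alpha = 0.938 / (931.713 * 1165.962) = 8.6345e-07 m^2/s
alpha * t = 0.0023771
delta = sqrt(0.0023771) * 1000 = 48.755 mm

48.755 mm


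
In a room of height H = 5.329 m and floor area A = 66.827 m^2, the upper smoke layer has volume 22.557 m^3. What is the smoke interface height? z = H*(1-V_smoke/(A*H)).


V/(A*H) = 0.063341
1 - 0.063341 = 0.93666
z = 5.329 * 0.93666 = 4.9915 m

4.9915 m


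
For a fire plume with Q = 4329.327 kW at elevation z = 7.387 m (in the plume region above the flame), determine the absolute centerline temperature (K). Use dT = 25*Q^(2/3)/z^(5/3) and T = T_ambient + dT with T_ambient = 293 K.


Q^(2/3) = 265.63
z^(5/3) = 28.019
dT = 25 * 265.63 / 28.019 = 237.01 K
T = 293 + 237.01 = 530.01 K

530.01 K


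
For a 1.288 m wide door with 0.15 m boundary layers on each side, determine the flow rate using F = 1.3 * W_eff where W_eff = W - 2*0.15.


W_eff = 1.288 - 0.30 = 0.988 m
F = 1.3 * 0.988 = 1.2844 persons/s

1.2844 persons/s


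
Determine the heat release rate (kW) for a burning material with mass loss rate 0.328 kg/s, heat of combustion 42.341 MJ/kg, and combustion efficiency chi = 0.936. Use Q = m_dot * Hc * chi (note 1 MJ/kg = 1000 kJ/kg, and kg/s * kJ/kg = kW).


Hc = 42.341 MJ/kg = 42.341 * 1000 kJ/kg = 42341 kJ/kg
Q = 0.328 kg/s * 42341 kJ/kg * 0.936 = 12999 kW

12999 kW


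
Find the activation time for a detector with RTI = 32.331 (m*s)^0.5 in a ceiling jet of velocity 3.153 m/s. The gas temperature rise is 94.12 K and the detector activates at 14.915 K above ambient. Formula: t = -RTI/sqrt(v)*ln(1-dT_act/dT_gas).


dT_act/dT_gas = 0.15847
ln(1 - 0.15847) = -0.17253
t = -32.331 / sqrt(3.153) * -0.17253 = 3.1414 s

3.1414 s


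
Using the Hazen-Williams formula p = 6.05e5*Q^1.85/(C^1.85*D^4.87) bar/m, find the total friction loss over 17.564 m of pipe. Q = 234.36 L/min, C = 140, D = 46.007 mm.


Q^1.85 = 24226
C^1.85 = 9339.8
D^4.87 = 1.2530e+08
p/m = 0.012524 bar/m
p_total = 0.012524 * 17.564 = 0.21998 bar

0.21998 bar


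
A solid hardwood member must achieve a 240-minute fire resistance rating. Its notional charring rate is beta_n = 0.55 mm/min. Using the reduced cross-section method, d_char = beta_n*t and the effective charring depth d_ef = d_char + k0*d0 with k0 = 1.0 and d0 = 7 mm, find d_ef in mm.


d_char = 0.55 * 240 = 132 mm
d_ef = 132 + 1.0*7 = 139 mm

139 mm


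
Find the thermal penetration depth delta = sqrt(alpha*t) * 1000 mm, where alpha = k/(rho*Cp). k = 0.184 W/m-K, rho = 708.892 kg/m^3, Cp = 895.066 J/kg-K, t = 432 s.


alpha = 0.184 / (708.892 * 895.066) = 2.8999e-07 m^2/s
alpha * t = 0.00012528
delta = sqrt(0.00012528) * 1000 = 11.193 mm

11.193 mm


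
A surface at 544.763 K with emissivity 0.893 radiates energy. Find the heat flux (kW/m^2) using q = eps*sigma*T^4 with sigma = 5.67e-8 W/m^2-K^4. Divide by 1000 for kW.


T^4 = 8.8070e+10
q = 0.893 * 5.67e-8 * 8.8070e+10 / 1000 = 4.4593 kW/m^2

4.4593 kW/m^2


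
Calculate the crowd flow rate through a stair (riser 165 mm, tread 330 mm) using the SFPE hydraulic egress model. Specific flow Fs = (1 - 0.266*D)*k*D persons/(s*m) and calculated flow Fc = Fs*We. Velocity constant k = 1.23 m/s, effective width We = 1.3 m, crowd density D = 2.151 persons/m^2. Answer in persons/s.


1 - 0.266*D = 1 - 0.266*2.151 = 0.42783
Fs = 0.42783 * 1.23 * 2.151 = 1.1319 persons/(s*m)
Fc = 1.1319 * 1.3 = 1.4715 persons/s

1.4715 persons/s


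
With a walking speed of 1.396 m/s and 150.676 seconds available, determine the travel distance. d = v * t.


d = 1.396 * 150.676 = 210.34 m

210.34 m


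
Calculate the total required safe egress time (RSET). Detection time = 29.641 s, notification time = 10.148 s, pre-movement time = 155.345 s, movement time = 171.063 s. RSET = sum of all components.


Total = 29.641 + 10.148 + 155.345 + 171.063 = 366.197 s

366.197 s


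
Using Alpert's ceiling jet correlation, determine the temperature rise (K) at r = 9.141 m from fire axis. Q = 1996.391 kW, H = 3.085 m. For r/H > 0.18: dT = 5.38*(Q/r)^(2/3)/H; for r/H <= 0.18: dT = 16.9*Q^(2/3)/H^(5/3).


r/H = 9.141 / 3.085 = 2.9630
r/H > 0.18, so dT = 5.38*(Q/r)^(2/3)/H
Q/r = 218.40
(Q/r)^(2/3) = 36.266
dT = 5.38 * 36.266 / 3.085 = 63.245 K

63.245 K


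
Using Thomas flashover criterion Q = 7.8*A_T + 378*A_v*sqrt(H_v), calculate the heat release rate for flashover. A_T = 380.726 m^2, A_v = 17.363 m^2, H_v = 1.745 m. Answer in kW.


7.8*A_T = 2969.7
sqrt(H_v) = 1.3210
378*A_v*sqrt(H_v) = 8669.9
Q = 2969.7 + 8669.9 = 11640 kW

11640 kW


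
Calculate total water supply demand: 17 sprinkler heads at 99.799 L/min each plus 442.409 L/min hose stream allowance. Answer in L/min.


Sprinkler demand = 17 * 99.799 = 1696.583 L/min
Total = 1696.583 + 442.409 = 2138.992 L/min

2138.992 L/min


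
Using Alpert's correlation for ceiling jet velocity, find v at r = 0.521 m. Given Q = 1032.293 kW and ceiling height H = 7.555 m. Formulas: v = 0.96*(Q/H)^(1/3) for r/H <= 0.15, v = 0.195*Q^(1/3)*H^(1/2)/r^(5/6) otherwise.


r/H = 0.521 / 7.555 = 0.068961
r/H <= 0.15, so v = 0.96*(Q/H)^(1/3)
Q/H = 136.64
(Q/H)^(1/3) = 5.1506
v = 0.96 * 5.1506 = 4.9446 m/s

4.9446 m/s


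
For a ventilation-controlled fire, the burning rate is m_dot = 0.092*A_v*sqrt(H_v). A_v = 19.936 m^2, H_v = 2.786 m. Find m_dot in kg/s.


sqrt(H_v) = 1.6691
m_dot = 0.092 * 19.936 * 1.6691 = 3.0614 kg/s

3.0614 kg/s


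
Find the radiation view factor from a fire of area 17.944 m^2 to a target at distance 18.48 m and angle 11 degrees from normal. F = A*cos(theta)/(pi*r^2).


cos(11 deg) = 0.98163
pi*r^2 = 1072.9
F = 17.944 * 0.98163 / 1072.9 = 0.016418

0.016418


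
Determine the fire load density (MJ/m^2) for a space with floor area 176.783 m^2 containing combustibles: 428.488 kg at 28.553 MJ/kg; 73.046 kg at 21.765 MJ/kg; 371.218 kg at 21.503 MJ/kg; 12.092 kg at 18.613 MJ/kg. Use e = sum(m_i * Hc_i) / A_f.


Total energy = 428.488*28.553 + 73.046*21.765 + 371.218*21.503 + 12.092*18.613
= 12234.62 + 1589.846 + 7982.301 + 225.0684
= 22031.83 MJ
e = 22031.83 / 176.783 = 124.63 MJ/m^2

124.63 MJ/m^2


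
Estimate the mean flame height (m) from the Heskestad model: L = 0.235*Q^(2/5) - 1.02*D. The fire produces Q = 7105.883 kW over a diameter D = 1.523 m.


Q^(2/5) = 34.725
0.235 * Q^(2/5) = 8.1605
1.02 * D = 1.5535
L = 6.6070 m

6.6070 m


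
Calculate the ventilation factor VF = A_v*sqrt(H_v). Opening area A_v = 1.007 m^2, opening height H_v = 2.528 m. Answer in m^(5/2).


sqrt(H_v) = 1.5900
VF = 1.007 * 1.5900 = 1.6011 m^(5/2)

1.6011 m^(5/2)


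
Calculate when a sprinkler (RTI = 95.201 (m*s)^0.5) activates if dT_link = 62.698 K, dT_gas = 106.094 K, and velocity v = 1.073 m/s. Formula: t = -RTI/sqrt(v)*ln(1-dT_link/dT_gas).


dT_link/dT_gas = 0.59097
ln(1 - 0.59097) = -0.89396
t = -95.201 / sqrt(1.073) * -0.89396 = 82.160 s

82.160 s


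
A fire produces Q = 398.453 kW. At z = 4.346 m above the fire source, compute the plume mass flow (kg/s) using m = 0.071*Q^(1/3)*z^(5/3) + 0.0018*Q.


Q^(1/3) = 7.3586
z^(5/3) = 11.574
First term = 0.071 * 7.3586 * 11.574 = 6.0469
Second term = 0.0018 * 398.453 = 0.71722
m = 6.7641 kg/s

6.7641 kg/s


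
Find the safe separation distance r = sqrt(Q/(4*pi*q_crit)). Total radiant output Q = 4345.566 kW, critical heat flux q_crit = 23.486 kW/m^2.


4*pi*q_crit = 295.13
Q/(4*pi*q_crit) = 14.724
r = sqrt(14.724) = 3.8372 m

3.8372 m


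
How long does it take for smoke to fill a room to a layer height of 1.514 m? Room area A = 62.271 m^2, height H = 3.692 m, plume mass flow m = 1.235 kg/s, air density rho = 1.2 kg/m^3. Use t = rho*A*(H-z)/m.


H - z = 2.178 m
t = 1.2 * 62.271 * 2.178 / 1.235 = 131.78 s

131.78 s


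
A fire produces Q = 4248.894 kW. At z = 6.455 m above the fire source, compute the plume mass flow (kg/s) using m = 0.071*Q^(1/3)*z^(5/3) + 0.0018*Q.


Q^(1/3) = 16.197
z^(5/3) = 22.378
First term = 0.071 * 16.197 * 22.378 = 25.734
Second term = 0.0018 * 4248.894 = 7.6480
m = 33.382 kg/s

33.382 kg/s


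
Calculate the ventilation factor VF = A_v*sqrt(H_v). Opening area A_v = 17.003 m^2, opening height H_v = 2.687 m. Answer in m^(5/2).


sqrt(H_v) = 1.6392
VF = 17.003 * 1.6392 = 27.871 m^(5/2)

27.871 m^(5/2)


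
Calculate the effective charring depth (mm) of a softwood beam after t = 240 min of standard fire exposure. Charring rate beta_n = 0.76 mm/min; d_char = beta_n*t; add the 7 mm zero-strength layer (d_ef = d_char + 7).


d_char = 0.76 * 240 = 182.4 mm
d_ef = 182.4 + 1.0*7 = 189.4 mm

189.4 mm


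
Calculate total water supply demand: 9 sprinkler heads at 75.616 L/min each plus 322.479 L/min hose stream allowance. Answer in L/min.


Sprinkler demand = 9 * 75.616 = 680.544 L/min
Total = 680.544 + 322.479 = 1003.023 L/min

1003.023 L/min


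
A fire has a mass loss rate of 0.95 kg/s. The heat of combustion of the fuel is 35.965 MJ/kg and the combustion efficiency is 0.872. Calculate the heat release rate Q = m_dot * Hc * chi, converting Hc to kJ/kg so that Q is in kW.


Hc = 35.965 MJ/kg = 35.965 * 1000 kJ/kg = 35965 kJ/kg
Q = 0.95 kg/s * 35965 kJ/kg * 0.872 = 29793.406 kW

29793.406 kW


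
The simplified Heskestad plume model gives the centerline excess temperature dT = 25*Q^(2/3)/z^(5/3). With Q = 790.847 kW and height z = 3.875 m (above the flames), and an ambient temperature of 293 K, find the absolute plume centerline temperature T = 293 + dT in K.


Q^(2/3) = 85.519
z^(5/3) = 9.5599
dT = 25 * 85.519 / 9.5599 = 223.64 K
T = 293 + 223.64 = 516.64 K

516.64 K


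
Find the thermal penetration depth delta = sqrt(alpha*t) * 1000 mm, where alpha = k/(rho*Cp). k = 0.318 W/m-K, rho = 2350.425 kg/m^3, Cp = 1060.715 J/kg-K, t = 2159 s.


alpha = 0.318 / (2350.425 * 1060.715) = 1.2755e-07 m^2/s
alpha * t = 0.00027538
delta = sqrt(0.00027538) * 1000 = 16.595 mm

16.595 mm


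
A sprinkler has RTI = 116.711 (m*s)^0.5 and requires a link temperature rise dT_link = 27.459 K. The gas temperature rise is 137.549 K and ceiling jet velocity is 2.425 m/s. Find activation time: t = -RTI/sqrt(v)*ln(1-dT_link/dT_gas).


dT_link/dT_gas = 0.19963
ln(1 - 0.19963) = -0.22268
t = -116.711 / sqrt(2.425) * -0.22268 = 16.689 s

16.689 s


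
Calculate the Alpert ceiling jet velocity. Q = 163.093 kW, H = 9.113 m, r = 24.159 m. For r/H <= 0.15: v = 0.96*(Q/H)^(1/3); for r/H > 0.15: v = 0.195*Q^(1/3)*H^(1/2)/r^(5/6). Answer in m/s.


r/H = 24.159 / 9.113 = 2.6510
r/H > 0.15, so v = 0.195*Q^(1/3)*H^(1/2)/r^(5/6)
Q^(1/3) = 5.4636
H^(1/2) = 3.0188
r^(5/6) = 14.209
v = 0.195 * 5.4636 * 3.0188 / 14.209 = 0.22635 m/s

0.22635 m/s


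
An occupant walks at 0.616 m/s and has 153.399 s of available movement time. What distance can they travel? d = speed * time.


d = 0.616 * 153.399 = 94.494 m

94.494 m


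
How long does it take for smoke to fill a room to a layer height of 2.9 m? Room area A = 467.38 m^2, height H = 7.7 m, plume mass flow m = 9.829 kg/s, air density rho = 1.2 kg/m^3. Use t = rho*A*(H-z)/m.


H - z = 4.8 m
t = 1.2 * 467.38 * 4.8 / 9.829 = 273.89 s

273.89 s


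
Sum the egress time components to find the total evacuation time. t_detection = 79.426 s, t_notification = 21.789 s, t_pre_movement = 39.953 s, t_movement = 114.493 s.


Total = 79.426 + 21.789 + 39.953 + 114.493 = 255.661 s

255.661 s


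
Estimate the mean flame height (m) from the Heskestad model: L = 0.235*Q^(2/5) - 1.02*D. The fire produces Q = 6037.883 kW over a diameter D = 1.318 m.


Q^(2/5) = 32.535
0.235 * Q^(2/5) = 7.6458
1.02 * D = 1.3444
L = 6.3014 m

6.3014 m


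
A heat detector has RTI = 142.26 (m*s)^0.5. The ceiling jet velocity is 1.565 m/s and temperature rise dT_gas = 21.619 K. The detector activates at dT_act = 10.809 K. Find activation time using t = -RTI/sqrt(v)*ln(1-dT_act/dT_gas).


dT_act/dT_gas = 0.49998
ln(1 - 0.49998) = -0.69310
t = -142.26 / sqrt(1.565) * -0.69310 = 78.817 s

78.817 s


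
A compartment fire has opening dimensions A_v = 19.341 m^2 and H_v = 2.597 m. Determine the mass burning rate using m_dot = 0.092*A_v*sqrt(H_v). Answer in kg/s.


sqrt(H_v) = 1.6115
m_dot = 0.092 * 19.341 * 1.6115 = 2.8675 kg/s

2.8675 kg/s


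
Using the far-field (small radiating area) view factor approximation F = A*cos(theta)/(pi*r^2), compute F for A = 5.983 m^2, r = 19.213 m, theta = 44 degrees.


cos(44 deg) = 0.71934
pi*r^2 = 1159.7
F = 5.983 * 0.71934 / 1159.7 = 0.0037112

0.0037112


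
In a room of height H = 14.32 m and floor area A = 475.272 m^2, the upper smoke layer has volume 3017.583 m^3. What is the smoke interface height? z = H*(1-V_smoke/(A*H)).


V/(A*H) = 0.44338
1 - 0.44338 = 0.55662
z = 14.32 * 0.55662 = 7.9708 m

7.9708 m


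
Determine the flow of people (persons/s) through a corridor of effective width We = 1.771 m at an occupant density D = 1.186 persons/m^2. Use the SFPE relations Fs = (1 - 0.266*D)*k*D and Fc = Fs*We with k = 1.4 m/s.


1 - 0.266*D = 1 - 0.266*1.186 = 0.68452
Fs = 0.68452 * 1.4 * 1.186 = 1.1366 persons/(s*m)
Fc = 1.1366 * 1.771 = 2.0129 persons/s

2.0129 persons/s


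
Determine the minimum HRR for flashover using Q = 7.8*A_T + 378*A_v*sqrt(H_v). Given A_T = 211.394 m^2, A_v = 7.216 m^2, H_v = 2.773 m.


7.8*A_T = 1648.9
sqrt(H_v) = 1.6652
378*A_v*sqrt(H_v) = 4542.2
Q = 1648.9 + 4542.2 = 6191.0 kW

6191.0 kW


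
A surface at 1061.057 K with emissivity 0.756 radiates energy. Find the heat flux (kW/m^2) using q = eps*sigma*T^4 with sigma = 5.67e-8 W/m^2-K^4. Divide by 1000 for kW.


T^4 = 1.2675e+12
q = 0.756 * 5.67e-8 * 1.2675e+12 / 1000 = 54.333 kW/m^2

54.333 kW/m^2


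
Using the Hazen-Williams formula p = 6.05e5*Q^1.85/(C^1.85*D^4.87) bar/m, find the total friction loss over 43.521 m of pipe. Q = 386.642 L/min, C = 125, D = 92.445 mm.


Q^1.85 = 61168
C^1.85 = 7573.3
D^4.87 = 3.7485e+09
p/m = 0.0013036 bar/m
p_total = 0.0013036 * 43.521 = 0.056734 bar

0.056734 bar


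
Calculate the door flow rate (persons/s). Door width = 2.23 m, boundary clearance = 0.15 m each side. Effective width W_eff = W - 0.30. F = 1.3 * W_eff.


W_eff = 2.23 - 0.30 = 1.93 m
F = 1.3 * 1.93 = 2.509 persons/s

2.509 persons/s


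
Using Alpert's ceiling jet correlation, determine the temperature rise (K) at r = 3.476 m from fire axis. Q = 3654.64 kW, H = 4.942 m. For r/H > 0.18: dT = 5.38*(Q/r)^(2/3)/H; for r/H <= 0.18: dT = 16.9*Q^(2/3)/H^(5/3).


r/H = 3.476 / 4.942 = 0.70336
r/H > 0.18, so dT = 5.38*(Q/r)^(2/3)/H
Q/r = 1051.4
(Q/r)^(2/3) = 103.40
dT = 5.38 * 103.40 / 4.942 = 112.56 K

112.56 K


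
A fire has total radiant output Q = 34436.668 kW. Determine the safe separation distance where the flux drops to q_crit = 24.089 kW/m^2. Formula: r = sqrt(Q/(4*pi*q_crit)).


4*pi*q_crit = 302.71
Q/(4*pi*q_crit) = 113.76
r = sqrt(113.76) = 10.666 m

10.666 m


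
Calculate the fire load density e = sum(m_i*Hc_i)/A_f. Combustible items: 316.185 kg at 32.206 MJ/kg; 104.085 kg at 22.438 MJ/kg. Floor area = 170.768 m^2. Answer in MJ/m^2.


Total energy = 316.185*32.206 + 104.085*22.438
= 10183.05 + 2335.459
= 12518.51 MJ
e = 12518.51 / 170.768 = 73.307 MJ/m^2

73.307 MJ/m^2


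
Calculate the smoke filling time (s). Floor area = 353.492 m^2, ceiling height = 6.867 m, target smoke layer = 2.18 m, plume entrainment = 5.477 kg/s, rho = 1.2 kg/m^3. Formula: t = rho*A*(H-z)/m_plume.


H - z = 4.687 m
t = 1.2 * 353.492 * 4.687 / 5.477 = 363.01 s

363.01 s


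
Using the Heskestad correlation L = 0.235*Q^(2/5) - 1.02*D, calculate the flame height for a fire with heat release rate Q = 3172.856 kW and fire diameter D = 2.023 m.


Q^(2/5) = 25.152
0.235 * Q^(2/5) = 5.9108
1.02 * D = 2.0635
L = 3.8474 m

3.8474 m


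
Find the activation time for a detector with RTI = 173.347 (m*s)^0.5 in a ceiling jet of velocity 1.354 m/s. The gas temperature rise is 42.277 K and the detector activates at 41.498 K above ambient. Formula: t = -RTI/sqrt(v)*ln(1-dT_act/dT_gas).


dT_act/dT_gas = 0.98157
ln(1 - 0.98157) = -3.9940
t = -173.347 / sqrt(1.354) * -3.9940 = 595.00 s

595.00 s


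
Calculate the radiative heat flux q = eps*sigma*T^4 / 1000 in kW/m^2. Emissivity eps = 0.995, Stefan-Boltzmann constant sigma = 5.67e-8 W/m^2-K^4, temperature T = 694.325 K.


T^4 = 2.3241e+11
q = 0.995 * 5.67e-8 * 2.3241e+11 / 1000 = 13.112 kW/m^2

13.112 kW/m^2


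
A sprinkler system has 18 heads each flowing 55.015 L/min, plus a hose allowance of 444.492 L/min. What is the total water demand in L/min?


Sprinkler demand = 18 * 55.015 = 990.27 L/min
Total = 990.27 + 444.492 = 1434.762 L/min

1434.762 L/min


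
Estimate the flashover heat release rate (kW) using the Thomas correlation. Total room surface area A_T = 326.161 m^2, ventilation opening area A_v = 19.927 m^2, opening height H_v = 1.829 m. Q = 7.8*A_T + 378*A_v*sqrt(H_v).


7.8*A_T = 2544.1
sqrt(H_v) = 1.3524
378*A_v*sqrt(H_v) = 10187
Q = 2544.1 + 10187 = 12731 kW

12731 kW


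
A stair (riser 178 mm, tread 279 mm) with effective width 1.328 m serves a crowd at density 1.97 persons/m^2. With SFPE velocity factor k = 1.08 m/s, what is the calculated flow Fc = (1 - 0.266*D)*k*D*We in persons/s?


1 - 0.266*D = 1 - 0.266*1.97 = 0.47598
Fs = 0.47598 * 1.08 * 1.97 = 1.0127 persons/(s*m)
Fc = 1.0127 * 1.328 = 1.3449 persons/s

1.3449 persons/s


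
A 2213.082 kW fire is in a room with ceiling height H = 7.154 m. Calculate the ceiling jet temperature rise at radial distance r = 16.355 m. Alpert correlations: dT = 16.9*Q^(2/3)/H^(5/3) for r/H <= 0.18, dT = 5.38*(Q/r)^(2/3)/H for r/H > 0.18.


r/H = 16.355 / 7.154 = 2.2861
r/H > 0.18, so dT = 5.38*(Q/r)^(2/3)/H
Q/r = 135.32
(Q/r)^(2/3) = 26.357
dT = 5.38 * 26.357 / 7.154 = 19.821 K

19.821 K


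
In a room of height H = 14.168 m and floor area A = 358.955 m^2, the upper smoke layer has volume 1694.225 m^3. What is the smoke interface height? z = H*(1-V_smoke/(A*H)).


V/(A*H) = 0.33314
1 - 0.33314 = 0.66686
z = 14.168 * 0.66686 = 9.4481 m

9.4481 m


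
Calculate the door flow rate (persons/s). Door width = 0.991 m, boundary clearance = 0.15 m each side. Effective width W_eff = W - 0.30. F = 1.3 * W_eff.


W_eff = 0.991 - 0.30 = 0.691 m
F = 1.3 * 0.691 = 0.89830 persons/s

0.89830 persons/s


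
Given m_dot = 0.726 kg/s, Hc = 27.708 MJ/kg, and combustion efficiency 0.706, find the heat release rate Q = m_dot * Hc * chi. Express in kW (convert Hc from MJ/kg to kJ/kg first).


Hc = 27.708 MJ/kg = 27.708 * 1000 kJ/kg = 27708 kJ/kg
Q = 0.726 kg/s * 27708 kJ/kg * 0.706 = 14202 kW

14202 kW


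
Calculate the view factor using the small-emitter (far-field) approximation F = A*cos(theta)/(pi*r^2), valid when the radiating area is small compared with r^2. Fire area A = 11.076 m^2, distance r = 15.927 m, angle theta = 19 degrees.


cos(19 deg) = 0.94552
pi*r^2 = 796.93
F = 11.076 * 0.94552 / 796.93 = 0.013141

0.013141


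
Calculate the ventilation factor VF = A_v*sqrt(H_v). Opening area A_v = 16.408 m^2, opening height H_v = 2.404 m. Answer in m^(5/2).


sqrt(H_v) = 1.5505
VF = 16.408 * 1.5505 = 25.440 m^(5/2)

25.440 m^(5/2)


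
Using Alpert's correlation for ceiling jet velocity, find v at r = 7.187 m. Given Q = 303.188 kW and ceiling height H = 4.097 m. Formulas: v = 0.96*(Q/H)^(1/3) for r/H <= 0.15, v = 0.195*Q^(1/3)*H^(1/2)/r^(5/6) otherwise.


r/H = 7.187 / 4.097 = 1.7542
r/H > 0.15, so v = 0.195*Q^(1/3)*H^(1/2)/r^(5/6)
Q^(1/3) = 6.7180
H^(1/2) = 2.0241
r^(5/6) = 5.1736
v = 0.195 * 6.7180 * 2.0241 / 5.1736 = 0.51253 m/s

0.51253 m/s


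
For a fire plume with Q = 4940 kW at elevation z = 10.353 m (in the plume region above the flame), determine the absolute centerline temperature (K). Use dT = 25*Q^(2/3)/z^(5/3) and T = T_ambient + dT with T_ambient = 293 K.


Q^(2/3) = 290.06
z^(5/3) = 49.179
dT = 25 * 290.06 / 49.179 = 147.45 K
T = 293 + 147.45 = 440.45 K

440.45 K


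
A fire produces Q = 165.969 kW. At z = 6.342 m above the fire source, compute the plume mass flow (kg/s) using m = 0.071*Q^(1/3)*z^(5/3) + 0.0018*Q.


Q^(1/3) = 5.4955
z^(5/3) = 21.729
First term = 0.071 * 5.4955 * 21.729 = 8.4783
Second term = 0.0018 * 165.969 = 0.29874
m = 8.7771 kg/s

8.7771 kg/s


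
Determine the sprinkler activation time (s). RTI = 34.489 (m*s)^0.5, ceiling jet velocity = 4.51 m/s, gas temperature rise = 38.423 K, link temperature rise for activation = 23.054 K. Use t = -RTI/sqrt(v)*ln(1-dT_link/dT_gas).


dT_link/dT_gas = 0.60001
ln(1 - 0.60001) = -0.91630
t = -34.489 / sqrt(4.51) * -0.91630 = 14.881 s

14.881 s


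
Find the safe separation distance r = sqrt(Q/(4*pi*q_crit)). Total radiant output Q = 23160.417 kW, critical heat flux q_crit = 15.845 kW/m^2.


4*pi*q_crit = 199.11
Q/(4*pi*q_crit) = 116.32
r = sqrt(116.32) = 10.785 m

10.785 m


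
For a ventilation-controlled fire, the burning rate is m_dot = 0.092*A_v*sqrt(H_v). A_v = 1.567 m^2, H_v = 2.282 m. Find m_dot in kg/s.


sqrt(H_v) = 1.5106
m_dot = 0.092 * 1.567 * 1.5106 = 0.21778 kg/s

0.21778 kg/s


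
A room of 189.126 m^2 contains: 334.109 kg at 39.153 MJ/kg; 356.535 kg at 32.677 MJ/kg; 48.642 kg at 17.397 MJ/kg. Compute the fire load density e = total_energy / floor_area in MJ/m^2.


Total energy = 334.109*39.153 + 356.535*32.677 + 48.642*17.397
= 13081.37 + 11650.49 + 846.2249
= 25578.09 MJ
e = 25578.09 / 189.126 = 135.24 MJ/m^2

135.24 MJ/m^2
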